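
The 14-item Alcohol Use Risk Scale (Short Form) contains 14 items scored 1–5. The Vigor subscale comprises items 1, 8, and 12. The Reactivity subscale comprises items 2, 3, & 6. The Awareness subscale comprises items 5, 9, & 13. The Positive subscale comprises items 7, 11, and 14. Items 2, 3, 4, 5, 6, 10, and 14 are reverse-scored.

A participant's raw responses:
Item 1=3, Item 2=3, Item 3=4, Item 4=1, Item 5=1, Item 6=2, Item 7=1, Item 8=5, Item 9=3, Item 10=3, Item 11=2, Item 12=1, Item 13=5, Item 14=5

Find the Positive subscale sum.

4

Positive items: 7, 11, 14.
Of these, item 14 is reverse-scored; reverse-coded value = 6 − response.
  item 7: 1
  item 11: 2
  item 14: 6 − 5 = 1
Sum = 1 + 2 + 1 = 4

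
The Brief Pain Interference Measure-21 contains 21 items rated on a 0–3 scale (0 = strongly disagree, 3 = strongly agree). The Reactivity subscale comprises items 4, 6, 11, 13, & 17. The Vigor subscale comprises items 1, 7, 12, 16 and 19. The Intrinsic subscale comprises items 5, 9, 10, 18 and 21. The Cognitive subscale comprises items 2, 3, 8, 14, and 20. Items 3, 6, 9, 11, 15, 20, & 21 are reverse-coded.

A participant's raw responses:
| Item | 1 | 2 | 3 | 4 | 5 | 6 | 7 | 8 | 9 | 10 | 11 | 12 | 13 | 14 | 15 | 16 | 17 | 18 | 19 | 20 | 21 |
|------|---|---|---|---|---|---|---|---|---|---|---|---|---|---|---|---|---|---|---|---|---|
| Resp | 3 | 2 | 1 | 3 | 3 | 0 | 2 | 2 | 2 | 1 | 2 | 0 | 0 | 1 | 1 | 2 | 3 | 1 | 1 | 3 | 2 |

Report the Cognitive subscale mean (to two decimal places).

1.40

Cognitive items: 2, 3, 8, 14, 20.
Of these, items 3 & 20 are reverse-coded; reversed = (0+3) − raw = 3 − raw.
  item 2: 2
  item 3: 3 − 1 = 2
  item 8: 2
  item 14: 1
  item 20: 3 − 3 = 0
Sum = 2 + 2 + 2 + 1 + 0 = 7
Mean = 7 / 5 = 1.40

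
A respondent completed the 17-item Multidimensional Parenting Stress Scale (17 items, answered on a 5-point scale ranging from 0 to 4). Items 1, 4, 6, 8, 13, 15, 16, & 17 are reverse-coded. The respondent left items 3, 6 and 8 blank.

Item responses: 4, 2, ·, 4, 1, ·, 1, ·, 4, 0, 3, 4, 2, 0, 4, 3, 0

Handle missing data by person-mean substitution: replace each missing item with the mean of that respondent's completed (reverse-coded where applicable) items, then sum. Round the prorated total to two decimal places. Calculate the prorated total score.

Reverse-coded (reversed = (0+4) − raw = 4 − raw):
  item 1: 4 − 4 = 0
  item 4: 4 − 4 = 0
  item 13: 4 − 2 = 2
  item 15: 4 − 4 = 0
  item 16: 4 − 3 = 1
  item 17: 4 − 0 = 4
Completed scored items (14 of 17): 0, 2, 0, 1, 1, 4, 0, 3, 4, 2, 0, 0, 1, 4; sum = 22.
Person mean = 22 / 14 ≈ 1.5714
Prorated total = (22 / 14) × 17 = 26.71 (to 2 dp)

26.71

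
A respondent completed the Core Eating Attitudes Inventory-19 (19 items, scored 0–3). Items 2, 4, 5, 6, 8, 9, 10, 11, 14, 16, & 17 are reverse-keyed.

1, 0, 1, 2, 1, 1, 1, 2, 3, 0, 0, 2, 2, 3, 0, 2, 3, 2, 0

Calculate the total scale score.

Reverse-coded items (on a 0–3 scale, reversed = 3 − raw):
  item 2: 3 − 0 = 3
  item 4: 3 − 2 = 1
  item 5: 3 − 1 = 2
  item 6: 3 − 1 = 2
  item 8: 3 − 2 = 1
  item 9: 3 − 3 = 0
  item 10: 3 − 0 = 3
  item 11: 3 − 0 = 3
  item 14: 3 − 3 = 0
  item 16: 3 − 2 = 1
  item 17: 3 − 3 = 0
After reverse-coding: 1, 3, 1, 1, 2, 2, 1, 1, 0, 3, 3, 2, 2, 0, 0, 1, 0, 2, 0
Total = 1 + 3 + 1 + 1 + 2 + 2 + 1 + 1 + 0 + 3 + 3 + 2 + 2 + 0 + 0 + 1 + 0 + 2 + 0 = 25

25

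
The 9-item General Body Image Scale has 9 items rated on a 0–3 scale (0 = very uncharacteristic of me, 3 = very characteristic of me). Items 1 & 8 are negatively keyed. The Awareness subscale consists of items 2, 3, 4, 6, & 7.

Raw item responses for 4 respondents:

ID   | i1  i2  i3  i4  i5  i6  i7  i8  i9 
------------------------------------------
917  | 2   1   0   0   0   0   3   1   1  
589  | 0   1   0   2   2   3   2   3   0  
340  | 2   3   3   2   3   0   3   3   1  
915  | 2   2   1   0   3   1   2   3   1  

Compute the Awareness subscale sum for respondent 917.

Respondent 917 raw: 2, 1, 0, 0, 0, 0, 3, 1, 1.
Awareness items: 2, 3, 4, 6, 7.
Reverse-coded (on a 0–3 scale, reversed = 3 − raw):
  item 2: 1
  item 3: 0
  item 4: 0
  item 6: 0
  item 7: 3
Sum = 1 + 0 + 0 + 0 + 3 = 4

4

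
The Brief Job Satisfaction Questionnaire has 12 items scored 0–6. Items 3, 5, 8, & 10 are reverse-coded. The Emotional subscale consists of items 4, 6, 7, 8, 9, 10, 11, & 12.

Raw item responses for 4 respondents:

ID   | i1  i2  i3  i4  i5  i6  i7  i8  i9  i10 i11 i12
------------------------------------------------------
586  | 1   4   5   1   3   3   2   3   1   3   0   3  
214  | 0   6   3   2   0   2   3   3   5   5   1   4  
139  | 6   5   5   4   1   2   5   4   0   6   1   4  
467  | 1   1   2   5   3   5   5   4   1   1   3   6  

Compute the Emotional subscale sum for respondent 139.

Respondent 139 raw: 6, 5, 5, 4, 1, 2, 5, 4, 0, 6, 1, 4.
Emotional items: 4, 6, 7, 8, 9, 10, 11, 12.
Reverse-coded (reversed = (0+6) − raw = 6 − raw):
  item 4: 4
  item 6: 2
  item 7: 5
  item 8: 6 − 4 = 2
  item 9: 0
  item 10: 6 − 6 = 0
  item 11: 1
  item 12: 4
Sum = 4 + 2 + 5 + 2 + 0 + 0 + 1 + 4 = 18

18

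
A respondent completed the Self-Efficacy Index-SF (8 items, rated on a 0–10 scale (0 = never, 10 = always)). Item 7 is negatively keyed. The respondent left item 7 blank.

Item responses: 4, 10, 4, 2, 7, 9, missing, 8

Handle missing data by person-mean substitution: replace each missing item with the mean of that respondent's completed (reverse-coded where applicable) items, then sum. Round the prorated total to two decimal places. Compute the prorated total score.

50.29

Reverse-coded (reverse-coded value = 10 − response):
Completed scored items (7 of 8): 4, 10, 4, 2, 7, 9, 8; sum = 44.
Person mean = 44 / 7 ≈ 6.2857
Prorated total = (44 / 7) × 8 = 50.29 (to 2 dp)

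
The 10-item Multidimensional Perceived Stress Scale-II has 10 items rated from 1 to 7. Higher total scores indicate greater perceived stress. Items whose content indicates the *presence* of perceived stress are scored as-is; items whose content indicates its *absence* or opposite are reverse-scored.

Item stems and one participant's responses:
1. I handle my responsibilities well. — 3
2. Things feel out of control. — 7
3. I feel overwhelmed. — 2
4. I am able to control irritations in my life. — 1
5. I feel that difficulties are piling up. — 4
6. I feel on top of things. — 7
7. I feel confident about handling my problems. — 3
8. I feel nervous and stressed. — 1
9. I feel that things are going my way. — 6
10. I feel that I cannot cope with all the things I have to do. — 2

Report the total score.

Items 1, 4, 6, 7, 9 describe the absence/opposite of perceived stress → reverse-score.
reverse-coded value = 8 − response.
  item 1: 8 − 3 = 5
  item 2: 7
  item 3: 2
  item 4: 8 − 1 = 7
  item 5: 4
  item 6: 8 − 7 = 1
  item 7: 8 − 3 = 5
  item 8: 1
  item 9: 8 − 6 = 2
  item 10: 2
Total = 5 + 7 + 2 + 7 + 4 + 1 + 5 + 1 + 2 + 2 = 36

36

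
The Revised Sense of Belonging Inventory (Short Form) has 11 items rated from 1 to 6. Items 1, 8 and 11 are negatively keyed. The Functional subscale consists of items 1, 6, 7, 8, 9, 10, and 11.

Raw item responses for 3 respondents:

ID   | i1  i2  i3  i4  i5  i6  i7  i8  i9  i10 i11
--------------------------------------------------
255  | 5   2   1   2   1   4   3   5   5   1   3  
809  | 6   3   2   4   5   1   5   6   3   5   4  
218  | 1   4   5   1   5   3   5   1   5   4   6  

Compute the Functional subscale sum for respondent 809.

19

Respondent 809 raw: 6, 3, 2, 4, 5, 1, 5, 6, 3, 5, 4.
Functional items: 1, 6, 7, 8, 9, 10, 11.
Reverse-coded (on a 1–6 scale, reversed = 7 − raw):
  item 1: 7 − 6 = 1
  item 6: 1
  item 7: 5
  item 8: 7 − 6 = 1
  item 9: 3
  item 10: 5
  item 11: 7 − 4 = 3
Sum = 1 + 1 + 5 + 1 + 3 + 5 + 3 = 19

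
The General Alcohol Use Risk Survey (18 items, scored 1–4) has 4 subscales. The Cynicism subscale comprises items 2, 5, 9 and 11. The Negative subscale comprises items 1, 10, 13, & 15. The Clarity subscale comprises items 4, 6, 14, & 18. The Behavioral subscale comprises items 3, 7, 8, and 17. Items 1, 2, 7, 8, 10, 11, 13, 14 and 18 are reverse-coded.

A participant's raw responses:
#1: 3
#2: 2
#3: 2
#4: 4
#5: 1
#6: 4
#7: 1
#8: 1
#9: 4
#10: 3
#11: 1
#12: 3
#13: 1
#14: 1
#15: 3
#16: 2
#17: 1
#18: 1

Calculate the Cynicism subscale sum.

Cynicism items: 2, 5, 9, 11.
Of these, items 2 & 11 are reverse-coded; on a 1–4 scale, reversed = 5 − raw.
  item 2: 5 − 2 = 3
  item 5: 1
  item 9: 4
  item 11: 5 − 1 = 4
Sum = 3 + 1 + 4 + 4 = 12

12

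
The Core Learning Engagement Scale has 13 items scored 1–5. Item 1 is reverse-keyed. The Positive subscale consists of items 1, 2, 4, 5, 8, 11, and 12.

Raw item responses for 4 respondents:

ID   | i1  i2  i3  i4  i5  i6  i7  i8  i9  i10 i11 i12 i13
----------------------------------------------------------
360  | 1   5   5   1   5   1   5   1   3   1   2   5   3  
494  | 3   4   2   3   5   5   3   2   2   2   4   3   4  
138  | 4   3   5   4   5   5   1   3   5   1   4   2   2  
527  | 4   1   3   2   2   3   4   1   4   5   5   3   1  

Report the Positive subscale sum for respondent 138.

23

Respondent 138 raw: 4, 3, 5, 4, 5, 5, 1, 3, 5, 1, 4, 2, 2.
Positive items: 1, 2, 4, 5, 8, 11, 12.
Reverse-coded (reverse-coded value = 6 − response):
  item 1: 6 − 4 = 2
  item 2: 3
  item 4: 4
  item 5: 5
  item 8: 3
  item 11: 4
  item 12: 2
Sum = 2 + 3 + 4 + 5 + 3 + 4 + 2 = 23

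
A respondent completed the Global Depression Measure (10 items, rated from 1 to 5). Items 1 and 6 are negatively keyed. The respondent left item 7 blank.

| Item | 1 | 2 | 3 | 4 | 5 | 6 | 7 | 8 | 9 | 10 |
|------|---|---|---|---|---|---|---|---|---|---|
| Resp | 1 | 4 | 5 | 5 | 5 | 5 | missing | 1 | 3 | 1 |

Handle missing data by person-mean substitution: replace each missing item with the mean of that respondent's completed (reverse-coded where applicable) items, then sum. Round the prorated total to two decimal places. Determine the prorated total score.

33.33

Reverse-coded (reversed = (1+5) − raw = 6 − raw):
  item 1: 6 − 1 = 5
  item 6: 6 − 5 = 1
Completed scored items (9 of 10): 5, 4, 5, 5, 5, 1, 1, 3, 1; sum = 30.
Person mean = 30 / 9 ≈ 3.3333
Prorated total = (30 / 9) × 10 = 33.33 (to 2 dp)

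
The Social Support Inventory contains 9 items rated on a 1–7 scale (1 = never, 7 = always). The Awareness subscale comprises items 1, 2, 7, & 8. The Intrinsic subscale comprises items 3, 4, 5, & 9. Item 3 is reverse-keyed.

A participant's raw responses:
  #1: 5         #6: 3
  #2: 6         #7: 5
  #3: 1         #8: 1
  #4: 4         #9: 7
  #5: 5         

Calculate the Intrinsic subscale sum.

23

Intrinsic items: 3, 4, 5, 9.
Of these, item 3 is reverse-keyed; reversed = (1+7) − raw = 8 − raw.
  item 3: 8 − 1 = 7
  item 4: 4
  item 5: 5
  item 9: 7
Sum = 7 + 4 + 5 + 7 = 23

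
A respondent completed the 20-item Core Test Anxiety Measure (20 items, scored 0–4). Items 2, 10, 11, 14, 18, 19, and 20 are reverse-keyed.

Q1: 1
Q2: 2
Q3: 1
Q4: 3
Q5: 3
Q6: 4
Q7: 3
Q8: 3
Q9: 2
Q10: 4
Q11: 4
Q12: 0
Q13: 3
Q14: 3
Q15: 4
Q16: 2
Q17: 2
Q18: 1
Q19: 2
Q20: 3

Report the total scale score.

Reversing items 2, 10, 11, 14, 18, 19, & 20 with 4 − raw:
Total = 1 + (4−2) + 1 + 3 + 3 + 4 + 3 + 3 + 2 + (4−4) + (4−4) + 0 + 3 + (4−3) + 4 + 2 + 2 + (4−1) + (4−2) + (4−3)
      = 1 + 2 + 1 + 3 + 3 + 4 + 3 + 3 + 2 + 0 + 0 + 0 + 3 + 1 + 4 + 2 + 2 + 3 + 2 + 1 = 40

40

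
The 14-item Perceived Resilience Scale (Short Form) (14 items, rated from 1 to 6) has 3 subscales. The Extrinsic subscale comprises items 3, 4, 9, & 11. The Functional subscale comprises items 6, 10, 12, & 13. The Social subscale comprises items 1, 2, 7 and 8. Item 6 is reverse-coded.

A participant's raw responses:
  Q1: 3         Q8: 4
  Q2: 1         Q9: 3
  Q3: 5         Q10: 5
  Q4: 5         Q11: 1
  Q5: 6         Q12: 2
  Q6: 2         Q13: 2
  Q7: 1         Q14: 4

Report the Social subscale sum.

Social items: 1, 2, 7, 8.
  item 1: 3
  item 2: 1
  item 7: 1
  item 8: 4
Sum = 3 + 1 + 1 + 4 = 9

9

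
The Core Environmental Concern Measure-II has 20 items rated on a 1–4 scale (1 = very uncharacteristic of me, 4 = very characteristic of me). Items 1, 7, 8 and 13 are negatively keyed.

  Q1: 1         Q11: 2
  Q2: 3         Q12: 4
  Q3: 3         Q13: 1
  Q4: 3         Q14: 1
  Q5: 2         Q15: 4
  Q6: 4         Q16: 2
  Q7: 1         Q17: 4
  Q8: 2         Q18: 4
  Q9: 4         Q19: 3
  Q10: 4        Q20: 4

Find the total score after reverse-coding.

Negatively keyed items use 5 − raw:
  item 1: 5 − 1 = 4
  item 7: 5 − 1 = 4
  item 8: 5 − 2 = 3
  item 13: 5 − 1 = 4
Scored responses: 4, 3, 3, 3, 2, 4, 4, 3, 4, 4, 2, 4, 4, 1, 4, 2, 4, 4, 3, 4
Total = 4 + 3 + 3 + 3 + 2 + 4 + 4 + 3 + 4 + 4 + 2 + 4 + 4 + 1 + 4 + 2 + 4 + 4 + 3 + 4 = 66

66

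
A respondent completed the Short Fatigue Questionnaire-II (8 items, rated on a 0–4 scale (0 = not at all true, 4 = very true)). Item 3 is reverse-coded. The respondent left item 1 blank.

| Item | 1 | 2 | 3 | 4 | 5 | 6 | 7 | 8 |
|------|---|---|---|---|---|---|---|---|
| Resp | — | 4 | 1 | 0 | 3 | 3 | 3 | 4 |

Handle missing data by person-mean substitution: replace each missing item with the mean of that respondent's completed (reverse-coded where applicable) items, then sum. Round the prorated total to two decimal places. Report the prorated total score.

Reverse-coded (reversed = (0+4) − raw = 4 − raw):
  item 3: 4 − 1 = 3
Completed scored items (7 of 8): 4, 3, 0, 3, 3, 3, 4; sum = 20.
Person mean = 20 / 7 ≈ 2.8571
Prorated total = (20 / 7) × 8 = 22.86 (to 2 dp)

22.86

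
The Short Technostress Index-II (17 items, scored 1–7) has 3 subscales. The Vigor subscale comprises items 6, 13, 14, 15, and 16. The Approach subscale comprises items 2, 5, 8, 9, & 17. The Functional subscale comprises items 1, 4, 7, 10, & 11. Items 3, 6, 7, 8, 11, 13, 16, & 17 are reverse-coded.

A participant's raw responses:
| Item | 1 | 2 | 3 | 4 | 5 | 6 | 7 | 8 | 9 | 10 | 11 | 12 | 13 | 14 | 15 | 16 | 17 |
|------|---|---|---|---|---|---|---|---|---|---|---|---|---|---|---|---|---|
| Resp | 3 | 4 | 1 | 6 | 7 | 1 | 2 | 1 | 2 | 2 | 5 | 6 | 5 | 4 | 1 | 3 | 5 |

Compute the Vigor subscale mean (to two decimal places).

Vigor items: 6, 13, 14, 15, 16.
Of these, items 6, 13 and 16 are reverse-coded; reverse-coded value = 8 − response.
  item 6: 8 − 1 = 7
  item 13: 8 − 5 = 3
  item 14: 4
  item 15: 1
  item 16: 8 − 3 = 5
Sum = 7 + 3 + 4 + 1 + 5 = 20
Mean = 20 / 5 = 4.00

4.00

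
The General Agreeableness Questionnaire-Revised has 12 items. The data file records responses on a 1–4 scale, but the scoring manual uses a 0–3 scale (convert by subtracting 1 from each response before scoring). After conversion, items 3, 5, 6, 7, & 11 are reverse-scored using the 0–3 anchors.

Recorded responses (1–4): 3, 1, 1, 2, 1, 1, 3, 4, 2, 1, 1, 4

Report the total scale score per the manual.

23

Convert to 0–3: 2, 0, 0, 1, 0, 0, 2, 3, 1, 0, 0, 3
Reverse-coded (reversed = (0+3) − raw = 3 − raw):
  item 3: 3 − 0 = 3
  item 5: 3 − 0 = 3
  item 6: 3 − 0 = 3
  item 7: 3 − 2 = 1
  item 11: 3 − 0 = 3
Scored: 2, 0, 3, 1, 3, 3, 1, 3, 1, 0, 3, 3
Total = 23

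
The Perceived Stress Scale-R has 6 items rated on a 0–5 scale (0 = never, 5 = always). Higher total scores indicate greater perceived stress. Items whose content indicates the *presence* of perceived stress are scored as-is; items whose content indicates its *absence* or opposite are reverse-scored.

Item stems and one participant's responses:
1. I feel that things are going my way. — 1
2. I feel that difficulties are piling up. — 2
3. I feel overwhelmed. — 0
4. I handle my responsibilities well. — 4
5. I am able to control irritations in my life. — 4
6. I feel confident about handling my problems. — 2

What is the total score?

11

Items 1, 4, 5, 6 describe the absence/opposite of perceived stress → reverse-score.
reverse-coded value = 5 − response.
  item 1: 5 − 1 = 4
  item 2: 2
  item 3: 0
  item 4: 5 − 4 = 1
  item 5: 5 − 4 = 1
  item 6: 5 − 2 = 3
Total = 4 + 2 + 0 + 1 + 1 + 3 = 11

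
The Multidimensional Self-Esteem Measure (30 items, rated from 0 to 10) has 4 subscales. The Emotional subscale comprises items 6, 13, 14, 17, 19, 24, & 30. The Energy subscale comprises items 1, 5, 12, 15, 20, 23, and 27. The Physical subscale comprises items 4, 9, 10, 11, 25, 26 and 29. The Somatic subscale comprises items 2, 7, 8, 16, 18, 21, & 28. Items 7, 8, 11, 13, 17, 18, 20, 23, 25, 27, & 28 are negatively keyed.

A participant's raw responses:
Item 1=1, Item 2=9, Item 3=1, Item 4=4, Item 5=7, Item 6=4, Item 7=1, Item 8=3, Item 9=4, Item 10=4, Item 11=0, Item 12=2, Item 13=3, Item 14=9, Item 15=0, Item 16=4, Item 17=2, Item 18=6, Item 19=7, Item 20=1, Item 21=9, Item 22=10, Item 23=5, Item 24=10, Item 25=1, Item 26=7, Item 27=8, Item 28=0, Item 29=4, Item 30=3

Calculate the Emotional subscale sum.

48

Emotional items: 6, 13, 14, 17, 19, 24, 30.
Of these, items 13 & 17 are negatively keyed; on a 0–10 scale, reversed = 10 − raw.
  item 6: 4
  item 13: 10 − 3 = 7
  item 14: 9
  item 17: 10 − 2 = 8
  item 19: 7
  item 24: 10
  item 30: 3
Sum = 4 + 7 + 9 + 8 + 7 + 10 + 3 = 48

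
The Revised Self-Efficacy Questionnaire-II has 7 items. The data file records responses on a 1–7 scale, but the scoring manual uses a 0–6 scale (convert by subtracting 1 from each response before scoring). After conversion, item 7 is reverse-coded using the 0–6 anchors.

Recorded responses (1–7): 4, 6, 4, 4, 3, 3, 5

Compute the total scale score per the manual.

Convert to 0–6: 3, 5, 3, 3, 2, 2, 4
Reverse-coded (on a 0–6 scale, reversed = 6 − raw):
  item 7: 6 − 4 = 2
Scored: 3, 5, 3, 3, 2, 2, 2
Total = 20

20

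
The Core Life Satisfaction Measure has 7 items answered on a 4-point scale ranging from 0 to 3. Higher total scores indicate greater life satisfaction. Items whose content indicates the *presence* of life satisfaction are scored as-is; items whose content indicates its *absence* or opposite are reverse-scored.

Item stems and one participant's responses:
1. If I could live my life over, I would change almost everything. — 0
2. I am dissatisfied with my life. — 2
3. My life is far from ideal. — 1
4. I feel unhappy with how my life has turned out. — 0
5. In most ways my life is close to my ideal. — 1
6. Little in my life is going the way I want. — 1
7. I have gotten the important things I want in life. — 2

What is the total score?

Items 1, 2, 3, 4, 6 describe the absence/opposite of life satisfaction → reverse-score.
reversed = (0+3) − raw = 3 − raw.
  item 1: 3 − 0 = 3
  item 2: 3 − 2 = 1
  item 3: 3 − 1 = 2
  item 4: 3 − 0 = 3
  item 5: 1
  item 6: 3 − 1 = 2
  item 7: 2
Total = 3 + 1 + 2 + 3 + 1 + 2 + 2 = 14

14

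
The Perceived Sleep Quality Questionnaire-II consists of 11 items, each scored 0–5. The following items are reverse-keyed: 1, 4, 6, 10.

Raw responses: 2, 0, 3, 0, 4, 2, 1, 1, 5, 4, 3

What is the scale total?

29

Raw sum = 25. Reverse-keyed items: 1, 4, 6, 10; their raw sum = 8.
Each reversal replaces raw with 5 − raw, changing the total by 5 − 2·raw per item.
Total = 25 + 4·5 − 2·8 = 25 + 20 − 16 = 29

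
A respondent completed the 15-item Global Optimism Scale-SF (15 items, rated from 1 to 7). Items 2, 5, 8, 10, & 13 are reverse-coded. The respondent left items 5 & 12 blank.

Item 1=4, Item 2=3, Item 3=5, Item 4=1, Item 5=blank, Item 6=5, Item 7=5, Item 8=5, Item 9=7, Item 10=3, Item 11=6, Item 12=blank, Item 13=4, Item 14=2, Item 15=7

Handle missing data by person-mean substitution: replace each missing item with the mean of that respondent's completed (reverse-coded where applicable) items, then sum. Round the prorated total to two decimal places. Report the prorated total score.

68.08

Reverse-coded (reversed = (1+7) − raw = 8 − raw):
  item 2: 8 − 3 = 5
  item 8: 8 − 5 = 3
  item 10: 8 − 3 = 5
  item 13: 8 − 4 = 4
Completed scored items (13 of 15): 4, 5, 5, 1, 5, 5, 3, 7, 5, 6, 4, 2, 7; sum = 59.
Person mean = 59 / 13 ≈ 4.5385
Prorated total = (59 / 13) × 15 = 68.08 (to 2 dp)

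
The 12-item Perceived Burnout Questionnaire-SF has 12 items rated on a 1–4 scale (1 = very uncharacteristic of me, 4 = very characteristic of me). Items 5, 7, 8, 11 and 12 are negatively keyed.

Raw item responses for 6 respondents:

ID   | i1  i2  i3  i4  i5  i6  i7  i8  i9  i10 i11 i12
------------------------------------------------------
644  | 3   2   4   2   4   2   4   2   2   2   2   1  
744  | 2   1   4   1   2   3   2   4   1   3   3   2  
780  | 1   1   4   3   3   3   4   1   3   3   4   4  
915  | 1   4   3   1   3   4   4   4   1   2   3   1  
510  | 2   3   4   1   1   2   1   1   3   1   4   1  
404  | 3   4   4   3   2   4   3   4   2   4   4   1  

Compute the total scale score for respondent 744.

Respondent 744 raw: 2, 1, 4, 1, 2, 3, 2, 4, 1, 3, 3, 2.
Reverse-coded (reverse-coded value = 5 − response):
  item 1: 2
  item 2: 1
  item 3: 4
  item 4: 1
  item 5: 5 − 2 = 3
  item 6: 3
  item 7: 5 − 2 = 3
  item 8: 5 − 4 = 1
  item 9: 1
  item 10: 3
  item 11: 5 − 3 = 2
  item 12: 5 − 2 = 3
Sum = 2 + 1 + 4 + 1 + 3 + 3 + 3 + 1 + 1 + 3 + 2 + 3 = 27

27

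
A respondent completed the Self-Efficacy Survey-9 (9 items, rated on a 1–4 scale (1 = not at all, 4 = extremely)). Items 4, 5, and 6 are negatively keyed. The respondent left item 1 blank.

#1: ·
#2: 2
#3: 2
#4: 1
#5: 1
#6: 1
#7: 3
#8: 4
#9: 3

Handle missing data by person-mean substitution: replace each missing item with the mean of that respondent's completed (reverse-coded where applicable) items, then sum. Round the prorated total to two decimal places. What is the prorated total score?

Reverse-coded (reversed = (1+4) − raw = 5 − raw):
  item 4: 5 − 1 = 4
  item 5: 5 − 1 = 4
  item 6: 5 − 1 = 4
Completed scored items (8 of 9): 2, 2, 4, 4, 4, 3, 4, 3; sum = 26.
Person mean = 26 / 8 ≈ 3.2500
Prorated total = (26 / 8) × 9 = 29.25 (to 2 dp)

29.25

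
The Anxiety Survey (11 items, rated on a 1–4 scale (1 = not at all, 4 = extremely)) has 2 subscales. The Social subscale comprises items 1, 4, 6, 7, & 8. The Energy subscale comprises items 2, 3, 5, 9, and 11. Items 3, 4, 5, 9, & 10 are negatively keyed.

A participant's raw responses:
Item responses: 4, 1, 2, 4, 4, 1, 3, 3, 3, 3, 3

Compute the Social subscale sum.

Social items: 1, 4, 6, 7, 8.
Of these, item 4 is negatively keyed; on a 1–4 scale, reversed = 5 − raw.
  item 1: 4
  item 4: 5 − 4 = 1
  item 6: 1
  item 7: 3
  item 8: 3
Sum = 4 + 1 + 1 + 3 + 3 = 12

12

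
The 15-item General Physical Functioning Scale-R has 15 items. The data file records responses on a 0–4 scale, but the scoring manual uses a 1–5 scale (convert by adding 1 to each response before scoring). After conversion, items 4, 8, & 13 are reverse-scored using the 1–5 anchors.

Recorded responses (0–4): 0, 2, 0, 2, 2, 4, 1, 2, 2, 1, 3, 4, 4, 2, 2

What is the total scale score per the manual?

42

Convert to 1–5: 1, 3, 1, 3, 3, 5, 2, 3, 3, 2, 4, 5, 5, 3, 3
Reverse-coded (reversed = (1+5) − raw = 6 − raw):
  item 4: 6 − 3 = 3
  item 8: 6 − 3 = 3
  item 13: 6 − 5 = 1
Scored: 1, 3, 1, 3, 3, 5, 2, 3, 3, 2, 4, 5, 1, 3, 3
Total = 42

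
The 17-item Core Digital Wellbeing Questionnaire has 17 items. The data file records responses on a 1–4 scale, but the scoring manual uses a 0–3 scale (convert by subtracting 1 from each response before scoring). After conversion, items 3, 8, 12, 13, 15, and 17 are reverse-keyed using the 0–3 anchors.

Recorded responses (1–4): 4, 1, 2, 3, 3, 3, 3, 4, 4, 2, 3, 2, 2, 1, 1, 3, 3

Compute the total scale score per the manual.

Convert to 0–3: 3, 0, 1, 2, 2, 2, 2, 3, 3, 1, 2, 1, 1, 0, 0, 2, 2
Reverse-coded (on a 0–3 scale, reversed = 3 − raw):
  item 3: 3 − 1 = 2
  item 8: 3 − 3 = 0
  item 12: 3 − 1 = 2
  item 13: 3 − 1 = 2
  item 15: 3 − 0 = 3
  item 17: 3 − 2 = 1
Scored: 3, 0, 2, 2, 2, 2, 2, 0, 3, 1, 2, 2, 2, 0, 3, 2, 1
Total = 29

29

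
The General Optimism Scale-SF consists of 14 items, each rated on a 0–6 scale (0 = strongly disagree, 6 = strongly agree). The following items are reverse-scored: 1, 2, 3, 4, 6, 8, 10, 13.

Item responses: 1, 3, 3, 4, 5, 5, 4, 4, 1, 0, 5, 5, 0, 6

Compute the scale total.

54

Reversing items 1, 2, 3, 4, 6, 8, 10 and 13 with 6 − raw:
Total = (6−1) + (6−3) + (6−3) + (6−4) + 5 + (6−5) + 4 + (6−4) + 1 + (6−0) + 5 + 5 + (6−0) + 6
      = 5 + 3 + 3 + 2 + 5 + 1 + 4 + 2 + 1 + 6 + 5 + 5 + 6 + 6 = 54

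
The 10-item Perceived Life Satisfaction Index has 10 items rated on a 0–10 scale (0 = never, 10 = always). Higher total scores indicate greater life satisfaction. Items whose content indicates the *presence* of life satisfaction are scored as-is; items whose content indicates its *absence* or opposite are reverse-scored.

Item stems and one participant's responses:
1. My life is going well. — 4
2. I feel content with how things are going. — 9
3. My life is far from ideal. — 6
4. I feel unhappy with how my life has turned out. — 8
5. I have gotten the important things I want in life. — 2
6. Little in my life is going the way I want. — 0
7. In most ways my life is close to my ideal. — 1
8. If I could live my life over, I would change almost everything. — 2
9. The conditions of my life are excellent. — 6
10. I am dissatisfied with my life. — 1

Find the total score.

55

Items 3, 4, 6, 8, 10 describe the absence/opposite of life satisfaction → reverse-score.
reverse-coded value = 10 − response.
  item 1: 4
  item 2: 9
  item 3: 10 − 6 = 4
  item 4: 10 − 8 = 2
  item 5: 2
  item 6: 10 − 0 = 10
  item 7: 1
  item 8: 10 − 2 = 8
  item 9: 6
  item 10: 10 − 1 = 9
Total = 4 + 9 + 4 + 2 + 2 + 10 + 1 + 8 + 6 + 9 = 55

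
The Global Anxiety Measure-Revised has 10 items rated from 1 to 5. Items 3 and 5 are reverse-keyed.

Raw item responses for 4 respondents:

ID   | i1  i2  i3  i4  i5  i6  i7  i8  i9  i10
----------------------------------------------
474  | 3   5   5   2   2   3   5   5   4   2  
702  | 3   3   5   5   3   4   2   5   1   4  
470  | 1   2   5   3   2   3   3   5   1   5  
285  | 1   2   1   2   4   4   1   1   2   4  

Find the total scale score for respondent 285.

24

Respondent 285 raw: 1, 2, 1, 2, 4, 4, 1, 1, 2, 4.
Reverse-coded (reversed = (1+5) − raw = 6 − raw):
  item 1: 1
  item 2: 2
  item 3: 6 − 1 = 5
  item 4: 2
  item 5: 6 − 4 = 2
  item 6: 4
  item 7: 1
  item 8: 1
  item 9: 2
  item 10: 4
Sum = 1 + 2 + 5 + 2 + 2 + 4 + 1 + 1 + 2 + 4 = 24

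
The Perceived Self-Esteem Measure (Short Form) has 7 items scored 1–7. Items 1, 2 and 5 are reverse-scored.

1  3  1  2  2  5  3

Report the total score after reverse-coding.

29

Apply reverse scoring (reversed = (1+7) − raw = 8 − raw):
  item 1: 8 − 1 = 7
  item 2: 8 − 3 = 5
  item 5: 8 − 2 = 6
Scored responses: 7, 5, 1, 2, 6, 5, 3
Total = 7 + 5 + 1 + 2 + 6 + 5 + 3 = 29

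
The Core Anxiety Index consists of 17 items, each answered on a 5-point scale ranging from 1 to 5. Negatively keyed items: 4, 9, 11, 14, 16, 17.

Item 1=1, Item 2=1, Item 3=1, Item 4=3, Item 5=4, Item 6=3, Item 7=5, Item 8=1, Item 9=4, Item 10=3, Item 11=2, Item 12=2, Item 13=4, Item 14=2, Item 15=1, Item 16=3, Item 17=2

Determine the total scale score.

46

Raw sum = 42. Negatively keyed items: 4, 9, 11, 14, 16, 17; their raw sum = 16.
Each reversal replaces raw with 6 − raw, changing the total by 6 − 2·raw per item.
Total = 42 + 6·6 − 2·16 = 42 + 36 − 32 = 46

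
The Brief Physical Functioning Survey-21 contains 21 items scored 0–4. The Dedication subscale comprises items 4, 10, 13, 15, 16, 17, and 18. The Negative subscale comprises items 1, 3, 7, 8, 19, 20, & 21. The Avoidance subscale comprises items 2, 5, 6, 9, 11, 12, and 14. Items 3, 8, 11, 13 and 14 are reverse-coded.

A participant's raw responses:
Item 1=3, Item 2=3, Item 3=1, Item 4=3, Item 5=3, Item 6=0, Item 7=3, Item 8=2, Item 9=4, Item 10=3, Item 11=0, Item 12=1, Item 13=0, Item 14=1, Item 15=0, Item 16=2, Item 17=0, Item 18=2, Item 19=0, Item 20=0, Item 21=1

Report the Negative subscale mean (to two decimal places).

Negative items: 1, 3, 7, 8, 19, 20, 21.
Of these, items 3 & 8 are reverse-coded; reverse-coded value = 4 − response.
  item 1: 3
  item 3: 4 − 1 = 3
  item 7: 3
  item 8: 4 − 2 = 2
  item 19: 0
  item 20: 0
  item 21: 1
Sum = 3 + 3 + 3 + 2 + 0 + 0 + 1 = 12
Mean = 12 / 7 = 1.71

1.71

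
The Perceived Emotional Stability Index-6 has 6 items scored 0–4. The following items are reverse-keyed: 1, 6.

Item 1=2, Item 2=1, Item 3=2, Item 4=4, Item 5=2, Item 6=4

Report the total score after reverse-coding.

11

Reverse-keyed items use 4 − raw:
  item 1: 4 − 2 = 2
  item 6: 4 − 4 = 0
Scored items: 2, 1, 2, 4, 2, 0
Total = 2 + 1 + 2 + 4 + 2 + 0 = 11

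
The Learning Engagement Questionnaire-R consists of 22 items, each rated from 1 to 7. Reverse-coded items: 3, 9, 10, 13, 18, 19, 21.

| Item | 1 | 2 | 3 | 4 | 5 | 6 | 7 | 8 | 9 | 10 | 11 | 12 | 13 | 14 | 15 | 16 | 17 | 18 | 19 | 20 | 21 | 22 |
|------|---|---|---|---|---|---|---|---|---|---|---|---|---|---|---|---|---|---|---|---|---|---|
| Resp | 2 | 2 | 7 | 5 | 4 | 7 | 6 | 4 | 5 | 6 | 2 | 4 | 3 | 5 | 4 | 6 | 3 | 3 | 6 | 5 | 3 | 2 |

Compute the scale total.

Reverse-coded items use 8 − raw:
  item 3: 8 − 7 = 1
  item 9: 8 − 5 = 3
  item 10: 8 − 6 = 2
  item 13: 8 − 3 = 5
  item 18: 8 − 3 = 5
  item 19: 8 − 6 = 2
  item 21: 8 − 3 = 5
After reverse-coding: 2, 2, 1, 5, 4, 7, 6, 4, 3, 2, 2, 4, 5, 5, 4, 6, 3, 5, 2, 5, 5, 2
Total = 2 + 2 + 1 + 5 + 4 + 7 + 6 + 4 + 3 + 2 + 2 + 4 + 5 + 5 + 4 + 6 + 3 + 5 + 2 + 5 + 5 + 2 = 84

84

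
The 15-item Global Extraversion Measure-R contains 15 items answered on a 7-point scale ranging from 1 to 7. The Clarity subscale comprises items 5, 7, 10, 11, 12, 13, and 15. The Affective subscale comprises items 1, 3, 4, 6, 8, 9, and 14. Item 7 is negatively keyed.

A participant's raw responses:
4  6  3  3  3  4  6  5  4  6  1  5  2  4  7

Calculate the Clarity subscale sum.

26

Clarity items: 5, 7, 10, 11, 12, 13, 15.
Of these, item 7 is negatively keyed; on a 1–7 scale, reversed = 8 − raw.
  item 5: 3
  item 7: 8 − 6 = 2
  item 10: 6
  item 11: 1
  item 12: 5
  item 13: 2
  item 15: 7
Sum = 3 + 2 + 6 + 1 + 5 + 2 + 7 = 26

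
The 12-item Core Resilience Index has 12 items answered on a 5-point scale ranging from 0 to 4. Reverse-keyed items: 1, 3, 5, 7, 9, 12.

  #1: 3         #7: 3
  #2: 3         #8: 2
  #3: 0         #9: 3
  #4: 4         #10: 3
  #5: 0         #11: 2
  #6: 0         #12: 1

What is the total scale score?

Reverse-coded items (reverse-coded value = 4 − response):
  item 1: 4 − 3 = 1
  item 3: 4 − 0 = 4
  item 5: 4 − 0 = 4
  item 7: 4 − 3 = 1
  item 9: 4 − 3 = 1
  item 12: 4 − 1 = 3
After reverse-coding: 1, 3, 4, 4, 4, 0, 1, 2, 1, 3, 2, 3
Total = 1 + 3 + 4 + 4 + 4 + 0 + 1 + 2 + 1 + 3 + 2 + 3 = 28

28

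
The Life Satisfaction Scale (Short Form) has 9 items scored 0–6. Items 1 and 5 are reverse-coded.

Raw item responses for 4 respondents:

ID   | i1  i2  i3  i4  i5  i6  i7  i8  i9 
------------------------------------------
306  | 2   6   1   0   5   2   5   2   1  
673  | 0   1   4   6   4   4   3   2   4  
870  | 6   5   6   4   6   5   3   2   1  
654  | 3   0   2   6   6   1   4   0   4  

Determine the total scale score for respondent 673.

32

Respondent 673 raw: 0, 1, 4, 6, 4, 4, 3, 2, 4.
Reverse-coded (reversed = (0+6) − raw = 6 − raw):
  item 1: 6 − 0 = 6
  item 2: 1
  item 3: 4
  item 4: 6
  item 5: 6 − 4 = 2
  item 6: 4
  item 7: 3
  item 8: 2
  item 9: 4
Sum = 6 + 1 + 4 + 6 + 2 + 4 + 3 + 2 + 4 = 32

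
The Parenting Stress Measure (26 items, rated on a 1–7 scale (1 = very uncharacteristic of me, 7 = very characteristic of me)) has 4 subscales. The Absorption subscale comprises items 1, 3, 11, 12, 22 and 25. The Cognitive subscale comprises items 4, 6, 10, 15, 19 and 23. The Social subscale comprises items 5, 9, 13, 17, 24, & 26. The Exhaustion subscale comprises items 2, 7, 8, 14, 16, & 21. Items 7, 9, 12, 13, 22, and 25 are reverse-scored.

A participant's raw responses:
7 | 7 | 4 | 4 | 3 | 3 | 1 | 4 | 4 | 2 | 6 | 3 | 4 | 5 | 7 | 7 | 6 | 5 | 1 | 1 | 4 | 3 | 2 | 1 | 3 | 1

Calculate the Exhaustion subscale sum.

34

Exhaustion items: 2, 7, 8, 14, 16, 21.
Of these, item 7 is reverse-scored; on a 1–7 scale, reversed = 8 − raw.
  item 2: 7
  item 7: 8 − 1 = 7
  item 8: 4
  item 14: 5
  item 16: 7
  item 21: 4
Sum = 7 + 7 + 4 + 5 + 7 + 4 = 34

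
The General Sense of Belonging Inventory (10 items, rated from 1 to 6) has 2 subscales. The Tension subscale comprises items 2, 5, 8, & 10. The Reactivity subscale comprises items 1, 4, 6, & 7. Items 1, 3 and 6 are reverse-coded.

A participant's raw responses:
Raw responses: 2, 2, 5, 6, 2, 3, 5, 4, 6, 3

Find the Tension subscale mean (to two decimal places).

Tension items: 2, 5, 8, 10.
  item 2: 2
  item 5: 2
  item 8: 4
  item 10: 3
Sum = 2 + 2 + 4 + 3 = 11
Mean = 11 / 4 = 2.75

2.75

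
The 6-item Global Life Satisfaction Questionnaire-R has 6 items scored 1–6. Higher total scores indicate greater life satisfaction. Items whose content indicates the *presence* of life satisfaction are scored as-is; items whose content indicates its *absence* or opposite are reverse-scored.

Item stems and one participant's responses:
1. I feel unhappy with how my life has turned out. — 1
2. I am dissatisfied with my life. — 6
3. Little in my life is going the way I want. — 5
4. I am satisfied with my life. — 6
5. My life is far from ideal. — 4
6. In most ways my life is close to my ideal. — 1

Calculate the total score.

Items 1, 2, 3, 5 describe the absence/opposite of life satisfaction → reverse-score.
reverse-coded value = 7 − response.
  item 1: 7 − 1 = 6
  item 2: 7 − 6 = 1
  item 3: 7 − 5 = 2
  item 4: 6
  item 5: 7 − 4 = 3
  item 6: 1
Total = 6 + 1 + 2 + 6 + 3 + 1 = 19

19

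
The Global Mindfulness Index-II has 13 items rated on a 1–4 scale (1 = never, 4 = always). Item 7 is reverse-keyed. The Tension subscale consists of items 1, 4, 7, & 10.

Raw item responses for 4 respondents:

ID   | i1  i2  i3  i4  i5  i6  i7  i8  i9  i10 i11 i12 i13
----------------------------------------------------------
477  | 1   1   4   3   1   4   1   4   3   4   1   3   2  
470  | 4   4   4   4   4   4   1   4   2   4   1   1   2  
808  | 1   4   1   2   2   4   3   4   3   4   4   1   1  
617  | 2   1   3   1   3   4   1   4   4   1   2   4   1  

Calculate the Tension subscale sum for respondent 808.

9

Respondent 808 raw: 1, 4, 1, 2, 2, 4, 3, 4, 3, 4, 4, 1, 1.
Tension items: 1, 4, 7, 10.
Reverse-coded (reversed = (1+4) − raw = 5 − raw):
  item 1: 1
  item 4: 2
  item 7: 5 − 3 = 2
  item 10: 4
Sum = 1 + 2 + 2 + 4 = 9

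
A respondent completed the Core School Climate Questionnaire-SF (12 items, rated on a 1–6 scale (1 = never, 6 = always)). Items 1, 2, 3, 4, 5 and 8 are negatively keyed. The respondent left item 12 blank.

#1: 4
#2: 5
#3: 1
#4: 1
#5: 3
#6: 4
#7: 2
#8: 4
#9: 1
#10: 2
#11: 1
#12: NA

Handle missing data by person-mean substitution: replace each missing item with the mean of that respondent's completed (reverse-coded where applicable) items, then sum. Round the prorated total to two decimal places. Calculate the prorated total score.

37.09

Reverse-coded (reversed = (1+6) − raw = 7 − raw):
  item 1: 7 − 4 = 3
  item 2: 7 − 5 = 2
  item 3: 7 − 1 = 6
  item 4: 7 − 1 = 6
  item 5: 7 − 3 = 4
  item 8: 7 − 4 = 3
Completed scored items (11 of 12): 3, 2, 6, 6, 4, 4, 2, 3, 1, 2, 1; sum = 34.
Person mean = 34 / 11 ≈ 3.0909
Prorated total = (34 / 11) × 12 = 37.09 (to 2 dp)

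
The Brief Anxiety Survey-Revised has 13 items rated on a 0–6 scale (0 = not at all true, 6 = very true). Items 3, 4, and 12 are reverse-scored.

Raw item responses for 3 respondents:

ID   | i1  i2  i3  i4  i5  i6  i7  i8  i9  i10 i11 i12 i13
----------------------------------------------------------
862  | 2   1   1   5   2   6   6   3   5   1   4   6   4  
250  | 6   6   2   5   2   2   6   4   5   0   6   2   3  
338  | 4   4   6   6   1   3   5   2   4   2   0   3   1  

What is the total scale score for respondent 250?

Respondent 250 raw: 6, 6, 2, 5, 2, 2, 6, 4, 5, 0, 6, 2, 3.
Reverse-coded (reversed = (0+6) − raw = 6 − raw):
  item 1: 6
  item 2: 6
  item 3: 6 − 2 = 4
  item 4: 6 − 5 = 1
  item 5: 2
  item 6: 2
  item 7: 6
  item 8: 4
  item 9: 5
  item 10: 0
  item 11: 6
  item 12: 6 − 2 = 4
  item 13: 3
Sum = 6 + 6 + 4 + 1 + 2 + 2 + 6 + 4 + 5 + 0 + 6 + 4 + 3 = 49

49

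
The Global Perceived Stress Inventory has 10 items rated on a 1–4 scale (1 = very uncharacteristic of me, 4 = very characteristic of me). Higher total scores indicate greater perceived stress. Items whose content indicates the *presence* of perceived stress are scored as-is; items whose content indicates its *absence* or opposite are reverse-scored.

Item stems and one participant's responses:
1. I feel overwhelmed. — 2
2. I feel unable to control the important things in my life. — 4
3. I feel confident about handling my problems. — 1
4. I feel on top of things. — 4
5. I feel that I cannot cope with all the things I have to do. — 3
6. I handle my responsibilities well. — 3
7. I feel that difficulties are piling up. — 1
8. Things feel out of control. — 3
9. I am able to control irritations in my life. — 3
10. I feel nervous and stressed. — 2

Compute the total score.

24

Items 3, 4, 6, 9 describe the absence/opposite of perceived stress → reverse-score.
reverse-coded value = 5 − response.
  item 1: 2
  item 2: 4
  item 3: 5 − 1 = 4
  item 4: 5 − 4 = 1
  item 5: 3
  item 6: 5 − 3 = 2
  item 7: 1
  item 8: 3
  item 9: 5 − 3 = 2
  item 10: 2
Total = 2 + 4 + 4 + 1 + 3 + 2 + 1 + 3 + 2 + 2 = 24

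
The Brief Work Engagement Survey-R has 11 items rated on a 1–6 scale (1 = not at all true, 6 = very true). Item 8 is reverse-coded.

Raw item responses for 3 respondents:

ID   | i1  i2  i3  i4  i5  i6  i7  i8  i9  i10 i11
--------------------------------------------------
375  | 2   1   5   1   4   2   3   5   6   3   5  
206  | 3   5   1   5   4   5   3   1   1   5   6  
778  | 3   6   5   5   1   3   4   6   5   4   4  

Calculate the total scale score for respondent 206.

44

Respondent 206 raw: 3, 5, 1, 5, 4, 5, 3, 1, 1, 5, 6.
Reverse-coded (reverse-coded value = 7 − response):
  item 1: 3
  item 2: 5
  item 3: 1
  item 4: 5
  item 5: 4
  item 6: 5
  item 7: 3
  item 8: 7 − 1 = 6
  item 9: 1
  item 10: 5
  item 11: 6
Sum = 3 + 5 + 1 + 5 + 4 + 5 + 3 + 6 + 1 + 5 + 6 = 44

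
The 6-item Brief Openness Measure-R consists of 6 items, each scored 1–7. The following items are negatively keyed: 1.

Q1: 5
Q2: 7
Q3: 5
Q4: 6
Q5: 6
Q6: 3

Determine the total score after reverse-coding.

Apply reverse scoring (reversed = (1+7) − raw = 8 − raw):
  item 1: 8 − 5 = 3
Scored items: 3, 7, 5, 6, 6, 3
Total = 3 + 7 + 5 + 6 + 6 + 3 = 30

30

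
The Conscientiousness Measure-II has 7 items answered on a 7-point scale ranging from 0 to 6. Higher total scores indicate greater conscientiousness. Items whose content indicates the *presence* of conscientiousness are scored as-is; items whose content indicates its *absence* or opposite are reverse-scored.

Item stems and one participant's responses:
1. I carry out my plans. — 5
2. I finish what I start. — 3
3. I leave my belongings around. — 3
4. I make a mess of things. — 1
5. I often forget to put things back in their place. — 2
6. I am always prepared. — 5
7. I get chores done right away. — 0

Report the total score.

25

Items 3, 4, 5 describe the absence/opposite of conscientiousness → reverse-score.
reverse-coded value = 6 − response.
  item 1: 5
  item 2: 3
  item 3: 6 − 3 = 3
  item 4: 6 − 1 = 5
  item 5: 6 − 2 = 4
  item 6: 5
  item 7: 0
Total = 5 + 3 + 3 + 5 + 4 + 5 + 0 = 25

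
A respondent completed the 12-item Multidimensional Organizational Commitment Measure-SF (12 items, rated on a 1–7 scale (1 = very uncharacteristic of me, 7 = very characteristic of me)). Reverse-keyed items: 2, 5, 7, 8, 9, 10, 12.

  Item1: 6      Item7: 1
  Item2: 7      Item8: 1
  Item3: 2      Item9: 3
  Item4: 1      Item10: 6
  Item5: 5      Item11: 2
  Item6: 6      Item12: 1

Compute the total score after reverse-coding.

Reverse-keyed items use 8 − raw:
  item 2: 8 − 7 = 1
  item 5: 8 − 5 = 3
  item 7: 8 − 1 = 7
  item 8: 8 − 1 = 7
  item 9: 8 − 3 = 5
  item 10: 8 − 6 = 2
  item 12: 8 − 1 = 7
Scored items: 6, 1, 2, 1, 3, 6, 7, 7, 5, 2, 2, 7
Total = 6 + 1 + 2 + 1 + 3 + 6 + 7 + 7 + 5 + 2 + 2 + 7 = 49

49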